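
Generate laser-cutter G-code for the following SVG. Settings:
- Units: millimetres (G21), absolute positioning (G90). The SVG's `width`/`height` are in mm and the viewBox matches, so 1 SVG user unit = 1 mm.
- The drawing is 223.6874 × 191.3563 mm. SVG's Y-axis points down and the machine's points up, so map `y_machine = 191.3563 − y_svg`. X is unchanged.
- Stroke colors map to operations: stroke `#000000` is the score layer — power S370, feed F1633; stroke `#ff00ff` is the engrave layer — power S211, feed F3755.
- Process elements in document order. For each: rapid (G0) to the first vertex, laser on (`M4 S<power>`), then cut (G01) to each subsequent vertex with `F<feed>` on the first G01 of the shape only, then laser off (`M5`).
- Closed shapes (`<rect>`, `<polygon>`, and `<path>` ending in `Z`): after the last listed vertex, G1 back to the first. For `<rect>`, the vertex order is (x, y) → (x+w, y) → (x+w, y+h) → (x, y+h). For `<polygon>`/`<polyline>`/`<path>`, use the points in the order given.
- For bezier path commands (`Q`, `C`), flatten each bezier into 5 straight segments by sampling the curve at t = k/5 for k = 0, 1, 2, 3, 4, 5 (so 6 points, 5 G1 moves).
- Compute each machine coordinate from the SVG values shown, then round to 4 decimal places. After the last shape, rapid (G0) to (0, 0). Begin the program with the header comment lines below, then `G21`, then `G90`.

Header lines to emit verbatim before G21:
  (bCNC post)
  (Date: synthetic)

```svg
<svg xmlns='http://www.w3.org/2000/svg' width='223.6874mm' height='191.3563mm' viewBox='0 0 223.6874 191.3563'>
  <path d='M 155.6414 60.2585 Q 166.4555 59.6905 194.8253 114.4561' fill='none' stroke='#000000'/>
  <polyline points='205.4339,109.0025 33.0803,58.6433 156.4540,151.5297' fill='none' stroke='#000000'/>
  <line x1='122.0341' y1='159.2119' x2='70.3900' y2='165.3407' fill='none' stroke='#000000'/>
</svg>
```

(bCNC post)
(Date: synthetic)
G21
G90
G0 X155.6414 Y131.0978
M4 S370
G01 X160.6693 Y129.1117 F1633
G01 X167.1016 Y122.6988
G01 X174.9384 Y111.8593
G01 X184.1796 Y96.5931
G01 X194.8253 Y76.9002
M5
G0 X205.4339 Y82.3538
M4 S370
G01 X33.0803 Y132.7130 F1633
G01 X156.4540 Y39.8266
M5
G0 X122.0341 Y32.1444
M4 S370
G01 X70.3900 Y26.0156 F1633
M5
G0 X0.0000 Y0.0000

Since the viewBox matches the mm dimensions, user units are millimetres directly. The only transform is the Y-flip y_m = 191.3563 − y_svg.

Shape 1 is a quadratic bezier drawn with `<path>`. Its stroke #000000 means score at S370, F1633. After flipping Y the toolpath is (155.6414,131.0978) → (160.6693,129.1117) → (167.1016,122.6988) → (174.9384,111.8593) → (184.1796,96.5931) → (194.8253,76.9002).

Shape 2 is a open polyline drawn with `<polyline>`. Its stroke #000000 means score at S370, F1633. After flipping Y the toolpath is (205.4339,82.3538) → (33.0803,132.7130) → (156.4540,39.8266).

Shape 3 is a line segment drawn with `<line>`. Its stroke #000000 means score at S370, F1633. After flipping Y the toolpath is (122.0341,32.1444) → (70.3900,26.0156).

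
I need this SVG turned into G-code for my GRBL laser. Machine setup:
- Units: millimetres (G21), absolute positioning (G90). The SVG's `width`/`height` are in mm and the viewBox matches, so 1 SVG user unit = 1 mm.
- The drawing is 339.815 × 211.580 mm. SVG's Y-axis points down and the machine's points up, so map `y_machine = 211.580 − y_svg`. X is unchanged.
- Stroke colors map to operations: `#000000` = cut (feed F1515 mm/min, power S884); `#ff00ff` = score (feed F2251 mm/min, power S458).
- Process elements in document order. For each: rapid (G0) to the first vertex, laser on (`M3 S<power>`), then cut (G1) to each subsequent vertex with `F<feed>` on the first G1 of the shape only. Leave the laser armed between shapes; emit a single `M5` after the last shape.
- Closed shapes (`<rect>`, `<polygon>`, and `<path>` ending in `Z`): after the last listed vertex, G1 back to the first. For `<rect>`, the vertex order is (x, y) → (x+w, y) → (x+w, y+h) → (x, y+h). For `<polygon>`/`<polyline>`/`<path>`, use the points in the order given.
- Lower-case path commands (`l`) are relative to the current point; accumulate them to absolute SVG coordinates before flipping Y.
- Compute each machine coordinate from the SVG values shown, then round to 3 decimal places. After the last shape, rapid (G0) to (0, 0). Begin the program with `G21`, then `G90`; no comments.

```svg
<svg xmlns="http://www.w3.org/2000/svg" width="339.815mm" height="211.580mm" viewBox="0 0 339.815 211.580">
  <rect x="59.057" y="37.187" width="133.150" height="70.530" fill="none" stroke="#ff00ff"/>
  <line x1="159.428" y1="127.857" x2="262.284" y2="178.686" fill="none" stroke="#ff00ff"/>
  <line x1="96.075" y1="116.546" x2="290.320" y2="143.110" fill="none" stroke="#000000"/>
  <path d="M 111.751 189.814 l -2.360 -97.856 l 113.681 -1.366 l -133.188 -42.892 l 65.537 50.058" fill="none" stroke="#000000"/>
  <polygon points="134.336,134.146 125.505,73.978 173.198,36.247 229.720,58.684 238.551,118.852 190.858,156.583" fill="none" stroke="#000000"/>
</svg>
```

G21
G90
G0 X59.057 Y174.393
M3 S458
G1 X192.207 Y174.393 F2251
G1 X192.207 Y103.863
G1 X59.057 Y103.863
G1 X59.057 Y174.393
G0 X159.428 Y83.723
M3 S458
G1 X262.284 Y32.894 F2251
G0 X96.075 Y95.034
M3 S884
G1 X290.320 Y68.470 F1515
G0 X111.751 Y21.766
M3 S884
G1 X109.391 Y119.622 F1515
G1 X223.072 Y120.988
G1 X89.884 Y163.880
G1 X155.421 Y113.822
G0 X134.336 Y77.434
M3 S884
G1 X125.505 Y137.602 F1515
G1 X173.198 Y175.333
G1 X229.720 Y152.896
G1 X238.551 Y92.728
G1 X190.858 Y54.997
G1 X134.336 Y77.434
M5
G0 X0.000 Y0.000

Since the viewBox matches the mm dimensions, user units are millimetres directly. The only transform is the Y-flip y_m = 211.580 − y_svg.

Shape 1 is a rectangle drawn with `<rect>`. Its stroke #ff00ff means score at S458, F2251. After flipping Y the toolpath is (59.057,174.393) → (192.207,174.393) → (192.207,103.863) → (59.057,103.863) → (59.057,174.393), returning to the start.

Shape 2 is a line segment drawn with `<line>`. Its stroke #ff00ff means score at S458, F2251. After flipping Y the toolpath is (159.428,83.723) → (262.284,32.894).

Shape 3 is a line segment drawn with `<line>`. Its stroke #000000 means cut at S884, F1515. After flipping Y the toolpath is (96.075,95.034) → (290.320,68.470).

Shape 4 is a open polyline drawn with `<path>`. Its stroke #000000 means cut at S884, F1515. After flipping Y the toolpath is (111.751,21.766) → (109.391,119.622) → (223.072,120.988) → (89.884,163.880) → (155.421,113.822).

Shape 5 is a regular polygon drawn with `<polygon>`. Its stroke #000000 means cut at S884, F1515. After flipping Y the toolpath is (134.336,77.434) → (125.505,137.602) → (173.198,175.333) → (229.720,152.896) → (238.551,92.728) → (190.858,54.997) → (134.336,77.434), returning to the start.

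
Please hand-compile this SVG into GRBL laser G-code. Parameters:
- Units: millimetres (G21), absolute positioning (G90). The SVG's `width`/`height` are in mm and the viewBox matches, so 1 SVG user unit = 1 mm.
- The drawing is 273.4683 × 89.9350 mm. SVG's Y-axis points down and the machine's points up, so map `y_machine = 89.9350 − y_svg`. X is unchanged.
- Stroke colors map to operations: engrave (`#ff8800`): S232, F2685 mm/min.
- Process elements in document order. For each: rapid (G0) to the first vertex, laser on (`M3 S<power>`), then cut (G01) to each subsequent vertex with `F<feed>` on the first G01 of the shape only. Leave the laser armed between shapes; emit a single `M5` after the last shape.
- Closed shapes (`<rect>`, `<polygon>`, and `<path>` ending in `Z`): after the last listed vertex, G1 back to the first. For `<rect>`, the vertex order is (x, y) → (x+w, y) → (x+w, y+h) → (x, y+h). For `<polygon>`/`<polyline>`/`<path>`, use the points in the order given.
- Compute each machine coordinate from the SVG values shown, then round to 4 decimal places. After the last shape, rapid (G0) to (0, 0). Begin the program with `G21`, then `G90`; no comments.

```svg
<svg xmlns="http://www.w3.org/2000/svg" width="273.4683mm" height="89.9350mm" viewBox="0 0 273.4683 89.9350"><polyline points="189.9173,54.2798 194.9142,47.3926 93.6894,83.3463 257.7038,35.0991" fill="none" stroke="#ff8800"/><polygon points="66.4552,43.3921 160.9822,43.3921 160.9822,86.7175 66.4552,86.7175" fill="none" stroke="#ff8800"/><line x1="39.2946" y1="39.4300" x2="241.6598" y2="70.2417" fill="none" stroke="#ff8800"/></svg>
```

viewBox `0 0 273.4683 89.9350` with mm width/height → 1 unit = 1 mm. Flip: y_m = 89.9350 − y_svg.

**Shape 1** — `<polyline>` open polyline, stroke `#ff8800` → engrave (S232, F2685). Machine vertices: (189.9173,35.6552) → (194.9142,42.5424) → (93.6894,6.5887) → (257.7038,54.8359). Open path.

**Shape 2** — `<polygon>` rectangle, stroke `#ff8800` → engrave (S232, F2685). Machine vertices: (66.4552,46.5429) → (160.9822,46.5429) → (160.9822,3.2175) → (66.4552,3.2175) → (66.4552,46.5429). Closed: final G1 returns to the first vertex.

**Shape 3** — `<line>` line segment, stroke `#ff8800` → engrave (S232, F2685). Machine vertices: (39.2946,50.5050) → (241.6598,19.6933). Open path.

G21
G90
G0 X189.9173 Y35.6552
M3 S232
G01 X194.9142 Y42.5424 F2685
G01 X93.6894 Y6.5887
G01 X257.7038 Y54.8359
G0 X66.4552 Y46.5429
M3 S232
G01 X160.9822 Y46.5429 F2685
G01 X160.9822 Y3.2175
G01 X66.4552 Y3.2175
G01 X66.4552 Y46.5429
G0 X39.2946 Y50.5050
M3 S232
G01 X241.6598 Y19.6933 F2685
M5
G0 X0.0000 Y0.0000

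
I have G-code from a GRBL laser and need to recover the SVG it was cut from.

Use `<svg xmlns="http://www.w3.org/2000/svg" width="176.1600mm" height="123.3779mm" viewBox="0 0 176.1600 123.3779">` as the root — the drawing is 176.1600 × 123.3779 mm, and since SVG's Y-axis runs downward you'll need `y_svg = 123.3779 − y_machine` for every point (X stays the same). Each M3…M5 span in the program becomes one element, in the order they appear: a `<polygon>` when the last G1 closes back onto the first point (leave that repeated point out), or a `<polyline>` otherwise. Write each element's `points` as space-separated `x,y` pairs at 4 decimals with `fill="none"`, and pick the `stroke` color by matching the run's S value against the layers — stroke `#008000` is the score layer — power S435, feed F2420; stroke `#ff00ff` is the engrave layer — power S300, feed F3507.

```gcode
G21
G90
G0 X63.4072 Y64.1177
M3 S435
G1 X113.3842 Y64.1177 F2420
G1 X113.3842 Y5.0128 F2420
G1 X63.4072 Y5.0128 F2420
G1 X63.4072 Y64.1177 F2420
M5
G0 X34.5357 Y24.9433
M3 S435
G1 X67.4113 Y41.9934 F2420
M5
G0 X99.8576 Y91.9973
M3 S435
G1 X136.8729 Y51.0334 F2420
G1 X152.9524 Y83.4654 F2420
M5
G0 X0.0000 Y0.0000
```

Each laser-on run becomes one SVG element. Flip Y back into SVG space with y_svg = 123.3779 − y_machine. Every run uses S435, so all elements get stroke `#008000` (score).

Run 1: The run returns to its start, so emit a `<polygon>` with points (Y-flipped): 63.4072,59.2602 113.3842,59.2602 113.3842,118.3651 63.4072,118.3651.

Run 2: The run is open, so emit a `<polyline>` with points (Y-flipped): 34.5357,98.4346 67.4113,81.3845.

Run 3: The run is open, so emit a `<polyline>` with points (Y-flipped): 99.8576,31.3806 136.8729,72.3445 152.9524,39.9125.

<svg xmlns="http://www.w3.org/2000/svg" width="176.1600mm" height="123.3779mm" viewBox="0 0 176.1600 123.3779">
  <polygon points="63.4072,59.2602 113.3842,59.2602 113.3842,118.3651 63.4072,118.3651" fill="none" stroke="#008000"/>
  <polyline points="34.5357,98.4346 67.4113,81.3845" fill="none" stroke="#008000"/>
  <polyline points="99.8576,31.3806 136.8729,72.3445 152.9524,39.9125" fill="none" stroke="#008000"/>
</svg>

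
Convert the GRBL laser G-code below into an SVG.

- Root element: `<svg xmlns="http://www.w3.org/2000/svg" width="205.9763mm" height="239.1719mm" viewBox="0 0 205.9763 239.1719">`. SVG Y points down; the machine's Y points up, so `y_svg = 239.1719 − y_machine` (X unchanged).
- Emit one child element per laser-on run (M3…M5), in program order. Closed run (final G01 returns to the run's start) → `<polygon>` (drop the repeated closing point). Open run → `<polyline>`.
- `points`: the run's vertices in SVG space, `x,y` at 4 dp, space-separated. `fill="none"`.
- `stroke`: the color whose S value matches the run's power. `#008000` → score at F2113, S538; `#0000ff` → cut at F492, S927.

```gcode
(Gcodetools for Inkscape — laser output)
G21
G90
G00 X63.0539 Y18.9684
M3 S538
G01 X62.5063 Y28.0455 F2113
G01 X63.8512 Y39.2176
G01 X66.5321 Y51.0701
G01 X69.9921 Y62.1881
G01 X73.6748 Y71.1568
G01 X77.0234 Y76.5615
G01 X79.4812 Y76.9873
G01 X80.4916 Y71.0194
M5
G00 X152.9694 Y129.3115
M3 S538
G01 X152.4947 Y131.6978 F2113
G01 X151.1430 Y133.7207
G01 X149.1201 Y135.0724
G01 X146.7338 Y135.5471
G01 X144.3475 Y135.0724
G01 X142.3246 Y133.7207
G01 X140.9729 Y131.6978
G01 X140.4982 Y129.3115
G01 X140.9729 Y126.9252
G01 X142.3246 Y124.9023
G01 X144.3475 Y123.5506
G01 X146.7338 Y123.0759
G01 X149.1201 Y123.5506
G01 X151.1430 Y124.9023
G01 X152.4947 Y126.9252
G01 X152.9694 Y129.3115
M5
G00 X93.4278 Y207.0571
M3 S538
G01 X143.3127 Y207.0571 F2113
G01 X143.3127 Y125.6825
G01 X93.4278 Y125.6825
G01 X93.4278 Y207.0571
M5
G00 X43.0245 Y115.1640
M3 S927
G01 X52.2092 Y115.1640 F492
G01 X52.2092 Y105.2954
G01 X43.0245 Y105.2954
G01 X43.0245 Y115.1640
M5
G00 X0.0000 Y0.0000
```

Machine Y-up, SVG Y-down with viewBox height 239.1719, so y_svg = 239.1719 − y_machine; X carries over.

Run 1: the run's S538 means `#008000` (score). The run is open, so emit a `<polyline>` with points (Y-flipped): 63.0539,220.2035 62.5063,211.1264 63.8512,199.9543 66.5321,188.1018 69.9921,176.9838 73.6748,168.0151 77.0234,162.6104 79.4812,162.1846 80.4916,168.1525.

Run 2: the run's S538 means `#008000` (score). The run returns to its start, so emit a `<polygon>` with points (Y-flipped): 152.9694,109.8604 152.4947,107.4741 151.1430,105.4512 149.1201,104.0995 146.7338,103.6248 144.3475,104.0995 142.3246,105.4512 140.9729,107.4741 140.4982,109.8604 140.9729,112.2467 142.3246,114.2696 144.3475,115.6213 146.7338,116.0960 149.1201,115.6213 151.1430,114.2696 152.4947,112.2467.

Run 3: the run's S538 means `#008000` (score). The run returns to its start, so emit a `<polygon>` with points (Y-flipped): 93.4278,32.1148 143.3127,32.1148 143.3127,113.4894 93.4278,113.4894.

Run 4: S927 ⇒ cut layer `#0000ff`. The run returns to its start, so emit a `<polygon>` with points (Y-flipped): 43.0245,124.0079 52.2092,124.0079 52.2092,133.8765 43.0245,133.8765.

<svg xmlns="http://www.w3.org/2000/svg" width="205.9763mm" height="239.1719mm" viewBox="0 0 205.9763 239.1719">
  <polyline points="63.0539,220.2035 62.5063,211.1264 63.8512,199.9543 66.5321,188.1018 69.9921,176.9838 73.6748,168.0151 77.0234,162.6104 79.4812,162.1846 80.4916,168.1525" fill="none" stroke="#008000"/>
  <polygon points="152.9694,109.8604 152.4947,107.4741 151.1430,105.4512 149.1201,104.0995 146.7338,103.6248 144.3475,104.0995 142.3246,105.4512 140.9729,107.4741 140.4982,109.8604 140.9729,112.2467 142.3246,114.2696 144.3475,115.6213 146.7338,116.0960 149.1201,115.6213 151.1430,114.2696 152.4947,112.2467" fill="none" stroke="#008000"/>
  <polygon points="93.4278,32.1148 143.3127,32.1148 143.3127,113.4894 93.4278,113.4894" fill="none" stroke="#008000"/>
  <polygon points="43.0245,124.0079 52.2092,124.0079 52.2092,133.8765 43.0245,133.8765" fill="none" stroke="#0000ff"/>
</svg>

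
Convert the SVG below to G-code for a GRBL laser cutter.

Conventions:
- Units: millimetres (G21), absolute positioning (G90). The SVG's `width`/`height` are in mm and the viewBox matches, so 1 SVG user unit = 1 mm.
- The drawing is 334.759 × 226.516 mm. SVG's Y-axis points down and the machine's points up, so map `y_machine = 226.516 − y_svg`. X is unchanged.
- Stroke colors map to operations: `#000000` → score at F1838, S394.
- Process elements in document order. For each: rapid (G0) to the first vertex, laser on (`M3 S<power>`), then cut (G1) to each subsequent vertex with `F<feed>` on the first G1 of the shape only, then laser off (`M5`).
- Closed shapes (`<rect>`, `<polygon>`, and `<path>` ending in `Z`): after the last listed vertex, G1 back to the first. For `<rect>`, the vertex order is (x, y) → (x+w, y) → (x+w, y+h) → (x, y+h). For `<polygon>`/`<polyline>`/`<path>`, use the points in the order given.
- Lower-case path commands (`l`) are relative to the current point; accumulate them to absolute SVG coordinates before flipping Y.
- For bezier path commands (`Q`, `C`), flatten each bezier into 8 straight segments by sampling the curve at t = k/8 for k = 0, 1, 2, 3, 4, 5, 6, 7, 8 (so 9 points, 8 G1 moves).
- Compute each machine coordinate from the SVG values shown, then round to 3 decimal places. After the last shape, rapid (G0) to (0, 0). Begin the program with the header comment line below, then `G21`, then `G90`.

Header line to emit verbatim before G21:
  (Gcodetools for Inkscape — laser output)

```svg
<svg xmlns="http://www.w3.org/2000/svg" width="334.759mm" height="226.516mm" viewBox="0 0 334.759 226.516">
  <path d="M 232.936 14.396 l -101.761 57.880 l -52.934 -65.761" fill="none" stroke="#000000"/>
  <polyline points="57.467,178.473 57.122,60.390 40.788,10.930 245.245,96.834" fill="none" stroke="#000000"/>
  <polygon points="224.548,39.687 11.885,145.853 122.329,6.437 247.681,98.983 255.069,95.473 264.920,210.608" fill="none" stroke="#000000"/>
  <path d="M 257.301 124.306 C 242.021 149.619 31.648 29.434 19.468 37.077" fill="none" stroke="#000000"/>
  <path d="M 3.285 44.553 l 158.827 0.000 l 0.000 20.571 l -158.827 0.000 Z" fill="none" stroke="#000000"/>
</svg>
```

Since the viewBox matches the mm dimensions, user units are millimetres directly. The only transform is the Y-flip y_m = 226.516 − y_svg.

Shape 1 is a open polyline drawn with `<path>`. Its stroke #000000 means score at S394, F1838. After flipping Y the toolpath is (232.936,212.120) → (131.175,154.240) → (78.241,220.001).

Shape 2 is a open polyline drawn with `<polyline>`. Its stroke #000000 means score at S394, F1838. After flipping Y the toolpath is (57.467,48.043) → (57.122,166.126) → (40.788,215.586) → (245.245,129.682).

Shape 3 is a closed polygon drawn with `<polygon>`. Its stroke #000000 means score at S394, F1838. After flipping Y the toolpath is (224.548,186.829) → (11.885,80.663) → (122.329,220.079) → (247.681,127.533) → (255.069,131.043) → (264.920,15.908) → (224.548,186.829), returning to the start.

Shape 4 is a cubic bezier drawn with `<path>`. Its stroke #000000 means score at S394, F1838. After flipping Y the toolpath is (257.301,102.210) → (243.194,99.004) → (215.406,106.235) → (178.546,120.701) → (137.222,139.198) → (96.043,158.524) → (59.619,175.474) → (32.558,186.847) → (19.468,189.439).

Shape 5 is a rectangle drawn with `<path>`. Its stroke #000000 means score at S394, F1838. After flipping Y the toolpath is (3.285,181.963) → (162.112,181.963) → (162.112,161.392) → (3.285,161.392) → (3.285,181.963), returning to the start.

(Gcodetools for Inkscape — laser output)
G21
G90
G0 X232.936 Y212.120
M3 S394
G1 X131.175 Y154.240 F1838
G1 X78.241 Y220.001
M5
G0 X57.467 Y48.043
M3 S394
G1 X57.122 Y166.126 F1838
G1 X40.788 Y215.586
G1 X245.245 Y129.682
M5
G0 X224.548 Y186.829
M3 S394
G1 X11.885 Y80.663 F1838
G1 X122.329 Y220.079
G1 X247.681 Y127.533
G1 X255.069 Y131.043
G1 X264.920 Y15.908
G1 X224.548 Y186.829
M5
G0 X257.301 Y102.210
M3 S394
G1 X243.194 Y99.004 F1838
G1 X215.406 Y106.235
G1 X178.546 Y120.701
G1 X137.222 Y139.198
G1 X96.043 Y158.524
G1 X59.619 Y175.474
G1 X32.558 Y186.847
G1 X19.468 Y189.439
M5
G0 X3.285 Y181.963
M3 S394
G1 X162.112 Y181.963 F1838
G1 X162.112 Y161.392
G1 X3.285 Y161.392
G1 X3.285 Y181.963
M5
G0 X0.000 Y0.000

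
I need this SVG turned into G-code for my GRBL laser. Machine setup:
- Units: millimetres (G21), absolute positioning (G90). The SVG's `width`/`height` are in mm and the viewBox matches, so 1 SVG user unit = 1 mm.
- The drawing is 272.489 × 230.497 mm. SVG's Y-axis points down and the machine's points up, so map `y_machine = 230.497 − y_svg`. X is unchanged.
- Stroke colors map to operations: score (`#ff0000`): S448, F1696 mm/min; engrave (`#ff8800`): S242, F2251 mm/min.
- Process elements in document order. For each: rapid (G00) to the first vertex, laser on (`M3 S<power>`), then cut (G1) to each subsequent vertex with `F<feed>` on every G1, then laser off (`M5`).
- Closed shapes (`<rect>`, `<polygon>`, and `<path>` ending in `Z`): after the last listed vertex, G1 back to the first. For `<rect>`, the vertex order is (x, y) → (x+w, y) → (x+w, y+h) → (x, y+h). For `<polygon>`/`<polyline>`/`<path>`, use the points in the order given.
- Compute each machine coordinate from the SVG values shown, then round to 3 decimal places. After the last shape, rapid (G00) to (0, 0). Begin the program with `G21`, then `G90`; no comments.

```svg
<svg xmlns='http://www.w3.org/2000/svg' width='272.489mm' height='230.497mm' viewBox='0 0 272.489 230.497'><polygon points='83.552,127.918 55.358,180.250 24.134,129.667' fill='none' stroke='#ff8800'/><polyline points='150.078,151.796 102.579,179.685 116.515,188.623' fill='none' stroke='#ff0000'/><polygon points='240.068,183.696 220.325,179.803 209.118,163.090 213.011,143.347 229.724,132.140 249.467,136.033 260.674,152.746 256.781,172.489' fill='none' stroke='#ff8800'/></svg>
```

1 u = 1 mm; y_m = 230.497 − y.

[1] `<polygon>` regular polygon, #ff8800→engrave S242 F2251: (83.552,102.579) → (55.358,50.247) → (24.134,100.830) → (83.552,102.579) (closed)

[2] `<polyline>` open polyline, #ff0000→score S448 F1696: (150.078,78.701) → (102.579,50.812) → (116.515,41.874)

[3] `<polygon>` regular polygon, #ff8800→engrave S242 F2251: (240.068,46.801) → (220.325,50.694) → (209.118,67.407) → (213.011,87.150) → (229.724,98.357) → (249.467,94.464) → (260.674,77.751) → (256.781,58.008) → (240.068,46.801) (closed)

G21
G90
G00 X83.552 Y102.579
M3 S242
G1 X55.358 Y50.247 F2251
G1 X24.134 Y100.830 F2251
G1 X83.552 Y102.579 F2251
M5
G00 X150.078 Y78.701
M3 S448
G1 X102.579 Y50.812 F1696
G1 X116.515 Y41.874 F1696
M5
G00 X240.068 Y46.801
M3 S242
G1 X220.325 Y50.694 F2251
G1 X209.118 Y67.407 F2251
G1 X213.011 Y87.150 F2251
G1 X229.724 Y98.357 F2251
G1 X249.467 Y94.464 F2251
G1 X260.674 Y77.751 F2251
G1 X256.781 Y58.008 F2251
G1 X240.068 Y46.801 F2251
M5
G00 X0.000 Y0.000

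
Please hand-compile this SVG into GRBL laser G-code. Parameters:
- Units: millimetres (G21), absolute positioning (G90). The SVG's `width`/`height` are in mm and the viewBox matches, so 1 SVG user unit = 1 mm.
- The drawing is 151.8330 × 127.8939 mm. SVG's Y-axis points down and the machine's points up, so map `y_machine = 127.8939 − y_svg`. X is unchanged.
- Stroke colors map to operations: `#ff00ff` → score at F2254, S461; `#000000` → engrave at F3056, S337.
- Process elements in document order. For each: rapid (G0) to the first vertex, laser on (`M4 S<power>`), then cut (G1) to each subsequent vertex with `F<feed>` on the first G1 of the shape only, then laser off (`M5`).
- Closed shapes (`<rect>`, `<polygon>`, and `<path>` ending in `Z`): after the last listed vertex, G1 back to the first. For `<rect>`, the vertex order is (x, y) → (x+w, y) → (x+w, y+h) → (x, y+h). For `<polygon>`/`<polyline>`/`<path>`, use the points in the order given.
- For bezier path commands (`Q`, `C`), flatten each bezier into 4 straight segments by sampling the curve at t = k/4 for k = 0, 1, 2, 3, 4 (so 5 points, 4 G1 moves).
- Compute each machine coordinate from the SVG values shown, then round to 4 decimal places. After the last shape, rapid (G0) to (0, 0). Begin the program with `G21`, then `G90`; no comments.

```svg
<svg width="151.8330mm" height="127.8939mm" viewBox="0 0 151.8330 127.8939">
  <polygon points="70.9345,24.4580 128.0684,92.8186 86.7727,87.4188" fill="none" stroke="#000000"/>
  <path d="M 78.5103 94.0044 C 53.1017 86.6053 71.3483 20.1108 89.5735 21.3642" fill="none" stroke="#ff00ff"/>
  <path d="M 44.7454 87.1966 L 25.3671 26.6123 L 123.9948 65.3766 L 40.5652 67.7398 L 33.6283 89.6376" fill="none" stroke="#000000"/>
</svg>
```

Since the viewBox matches the mm dimensions, user units are millimetres directly. The only transform is the Y-flip y_m = 127.8939 − y_svg.

Shape 1 is a closed polygon drawn with `<polygon>`. Its stroke #000000 means engrave at S337, F3056. After flipping Y the toolpath is (70.9345,103.4359) → (128.0684,35.0753) → (86.7727,40.4751) → (70.9345,103.4359), returning to the start.

Shape 2 is a cubic bezier drawn with `<path>`. Its stroke #ff00ff means score at S461, F2254. After flipping Y the toolpath is (78.5103,33.8895) → (66.9568,48.5373) → (67.6792,73.4543) → (76.5830,96.7489) → (89.5735,106.5297).

Shape 3 is a open polyline drawn with `<path>`. Its stroke #000000 means engrave at S337, F3056. After flipping Y the toolpath is (44.7454,40.6973) → (25.3671,101.2816) → (123.9948,62.5173) → (40.5652,60.1541) → (33.6283,38.2563).

G21
G90
G0 X70.9345 Y103.4359
M4 S337
G1 X128.0684 Y35.0753 F3056
G1 X86.7727 Y40.4751
G1 X70.9345 Y103.4359
M5
G0 X78.5103 Y33.8895
M4 S461
G1 X66.9568 Y48.5373 F2254
G1 X67.6792 Y73.4543
G1 X76.5830 Y96.7489
G1 X89.5735 Y106.5297
M5
G0 X44.7454 Y40.6973
M4 S337
G1 X25.3671 Y101.2816 F3056
G1 X123.9948 Y62.5173
G1 X40.5652 Y60.1541
G1 X33.6283 Y38.2563
M5
G0 X0.0000 Y0.0000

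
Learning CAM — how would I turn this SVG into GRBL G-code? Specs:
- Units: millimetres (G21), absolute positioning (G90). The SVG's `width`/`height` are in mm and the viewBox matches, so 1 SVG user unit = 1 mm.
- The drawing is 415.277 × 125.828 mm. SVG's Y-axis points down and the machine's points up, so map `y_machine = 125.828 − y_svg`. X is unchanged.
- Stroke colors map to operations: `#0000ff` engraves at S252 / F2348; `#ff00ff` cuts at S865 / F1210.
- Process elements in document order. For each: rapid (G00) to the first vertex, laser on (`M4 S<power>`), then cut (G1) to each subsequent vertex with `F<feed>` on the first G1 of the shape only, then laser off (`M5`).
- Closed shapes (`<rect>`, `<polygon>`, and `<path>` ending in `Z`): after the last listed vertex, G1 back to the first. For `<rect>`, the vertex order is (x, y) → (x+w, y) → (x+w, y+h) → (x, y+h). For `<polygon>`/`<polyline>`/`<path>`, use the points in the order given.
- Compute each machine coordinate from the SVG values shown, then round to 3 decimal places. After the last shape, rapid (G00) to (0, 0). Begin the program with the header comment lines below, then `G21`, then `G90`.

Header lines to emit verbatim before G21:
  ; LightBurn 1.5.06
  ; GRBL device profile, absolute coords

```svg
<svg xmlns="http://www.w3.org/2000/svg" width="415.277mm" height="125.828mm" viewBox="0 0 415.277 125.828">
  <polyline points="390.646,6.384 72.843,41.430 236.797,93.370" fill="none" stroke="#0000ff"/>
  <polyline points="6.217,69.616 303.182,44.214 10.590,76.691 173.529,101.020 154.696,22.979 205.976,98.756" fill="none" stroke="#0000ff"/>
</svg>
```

; LightBurn 1.5.06
; GRBL device profile, absolute coords
G21
G90
G00 X390.646 Y119.444
M4 S252
G1 X72.843 Y84.398 F2348
G1 X236.797 Y32.458
M5
G00 X6.217 Y56.212
M4 S252
G1 X303.182 Y81.614 F2348
G1 X10.590 Y49.137
G1 X173.529 Y24.808
G1 X154.696 Y102.849
G1 X205.976 Y27.072
M5
G00 X0.000 Y0.000

viewBox `0 0 415.277 125.828` with mm width/height → 1 unit = 1 mm. Flip: y_m = 125.828 − y_svg.

**Shape 1** — `<polyline>` open polyline, stroke `#0000ff` → engrave (S252, F2348). Machine vertices: (390.646,119.444) → (72.843,84.398) → (236.797,32.458). Open path.

**Shape 2** — `<polyline>` open polyline, stroke `#0000ff` → engrave (S252, F2348). Machine vertices: (6.217,56.212) → (303.182,81.614) → (10.590,49.137) → (173.529,24.808) → (154.696,102.849) → (205.976,27.072). Open path.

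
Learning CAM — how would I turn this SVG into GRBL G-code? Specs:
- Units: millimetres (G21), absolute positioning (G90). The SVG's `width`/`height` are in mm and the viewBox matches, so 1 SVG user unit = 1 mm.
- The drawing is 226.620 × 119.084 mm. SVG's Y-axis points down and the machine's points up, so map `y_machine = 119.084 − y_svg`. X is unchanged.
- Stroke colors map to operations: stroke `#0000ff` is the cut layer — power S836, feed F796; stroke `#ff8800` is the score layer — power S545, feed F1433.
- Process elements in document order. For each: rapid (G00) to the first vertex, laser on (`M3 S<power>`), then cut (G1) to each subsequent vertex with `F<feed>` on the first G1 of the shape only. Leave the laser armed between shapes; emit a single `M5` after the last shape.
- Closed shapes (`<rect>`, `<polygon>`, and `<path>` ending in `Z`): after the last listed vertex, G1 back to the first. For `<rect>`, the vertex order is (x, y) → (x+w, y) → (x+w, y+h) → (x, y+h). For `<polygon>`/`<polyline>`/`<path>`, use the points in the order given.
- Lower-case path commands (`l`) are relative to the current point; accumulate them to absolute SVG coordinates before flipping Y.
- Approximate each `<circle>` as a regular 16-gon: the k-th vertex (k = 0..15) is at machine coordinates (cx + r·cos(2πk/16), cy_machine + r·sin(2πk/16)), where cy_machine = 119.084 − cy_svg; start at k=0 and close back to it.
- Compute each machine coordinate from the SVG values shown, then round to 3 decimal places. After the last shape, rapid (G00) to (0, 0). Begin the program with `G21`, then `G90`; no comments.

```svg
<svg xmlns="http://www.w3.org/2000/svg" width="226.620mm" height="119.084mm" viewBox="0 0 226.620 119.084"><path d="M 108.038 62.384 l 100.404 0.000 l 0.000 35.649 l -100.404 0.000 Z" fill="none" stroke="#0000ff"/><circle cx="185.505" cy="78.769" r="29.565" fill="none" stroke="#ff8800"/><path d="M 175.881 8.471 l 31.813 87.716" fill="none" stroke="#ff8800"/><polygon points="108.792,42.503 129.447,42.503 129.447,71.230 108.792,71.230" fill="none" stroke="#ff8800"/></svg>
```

viewBox `0 0 226.620 119.084` with mm width/height → 1 unit = 1 mm. Flip: y_m = 119.084 − y_svg.

**Shape 1** — `<path>` rectangle, stroke `#0000ff` → cut (S836, F796). Machine vertices: (108.038,56.700) → (208.442,56.700) → (208.442,21.051) → (108.038,21.051) → (108.038,56.700). Closed: final G1 returns to the first vertex.

**Shape 2** — `<circle>` circle, stroke `#ff8800` → score (S545, F1433). Machine vertices: (215.070,40.315) → (212.819,51.629) → (206.411,61.221) → (196.819,67.629) → (185.505,69.880) → (174.191,67.629) → (164.599,61.221) → (158.191,51.629) → (155.940,40.315) → (158.191,29.001) → (164.599,19.409) → (174.191,13.001) → (185.505,10.750) → (196.819,13.001) → (206.411,19.409) → (212.819,29.001) → (215.070,40.315). Closed: final G1 returns to the first vertex.

**Shape 3** — `<path>` line segment, stroke `#ff8800` → score (S545, F1433). Machine vertices: (175.881,110.613) → (207.694,22.897). Open path.

**Shape 4** — `<polygon>` rectangle, stroke `#ff8800` → score (S545, F1433). Machine vertices: (108.792,76.581) → (129.447,76.581) → (129.447,47.854) → (108.792,47.854) → (108.792,76.581). Closed: final G1 returns to the first vertex.

G21
G90
G00 X108.038 Y56.700
M3 S836
G1 X208.442 Y56.700 F796
G1 X208.442 Y21.051
G1 X108.038 Y21.051
G1 X108.038 Y56.700
G00 X215.070 Y40.315
M3 S545
G1 X212.819 Y51.629 F1433
G1 X206.411 Y61.221
G1 X196.819 Y67.629
G1 X185.505 Y69.880
G1 X174.191 Y67.629
G1 X164.599 Y61.221
G1 X158.191 Y51.629
G1 X155.940 Y40.315
G1 X158.191 Y29.001
G1 X164.599 Y19.409
G1 X174.191 Y13.001
G1 X185.505 Y10.750
G1 X196.819 Y13.001
G1 X206.411 Y19.409
G1 X212.819 Y29.001
G1 X215.070 Y40.315
G00 X175.881 Y110.613
M3 S545
G1 X207.694 Y22.897 F1433
G00 X108.792 Y76.581
M3 S545
G1 X129.447 Y76.581 F1433
G1 X129.447 Y47.854
G1 X108.792 Y47.854
G1 X108.792 Y76.581
M5
G00 X0.000 Y0.000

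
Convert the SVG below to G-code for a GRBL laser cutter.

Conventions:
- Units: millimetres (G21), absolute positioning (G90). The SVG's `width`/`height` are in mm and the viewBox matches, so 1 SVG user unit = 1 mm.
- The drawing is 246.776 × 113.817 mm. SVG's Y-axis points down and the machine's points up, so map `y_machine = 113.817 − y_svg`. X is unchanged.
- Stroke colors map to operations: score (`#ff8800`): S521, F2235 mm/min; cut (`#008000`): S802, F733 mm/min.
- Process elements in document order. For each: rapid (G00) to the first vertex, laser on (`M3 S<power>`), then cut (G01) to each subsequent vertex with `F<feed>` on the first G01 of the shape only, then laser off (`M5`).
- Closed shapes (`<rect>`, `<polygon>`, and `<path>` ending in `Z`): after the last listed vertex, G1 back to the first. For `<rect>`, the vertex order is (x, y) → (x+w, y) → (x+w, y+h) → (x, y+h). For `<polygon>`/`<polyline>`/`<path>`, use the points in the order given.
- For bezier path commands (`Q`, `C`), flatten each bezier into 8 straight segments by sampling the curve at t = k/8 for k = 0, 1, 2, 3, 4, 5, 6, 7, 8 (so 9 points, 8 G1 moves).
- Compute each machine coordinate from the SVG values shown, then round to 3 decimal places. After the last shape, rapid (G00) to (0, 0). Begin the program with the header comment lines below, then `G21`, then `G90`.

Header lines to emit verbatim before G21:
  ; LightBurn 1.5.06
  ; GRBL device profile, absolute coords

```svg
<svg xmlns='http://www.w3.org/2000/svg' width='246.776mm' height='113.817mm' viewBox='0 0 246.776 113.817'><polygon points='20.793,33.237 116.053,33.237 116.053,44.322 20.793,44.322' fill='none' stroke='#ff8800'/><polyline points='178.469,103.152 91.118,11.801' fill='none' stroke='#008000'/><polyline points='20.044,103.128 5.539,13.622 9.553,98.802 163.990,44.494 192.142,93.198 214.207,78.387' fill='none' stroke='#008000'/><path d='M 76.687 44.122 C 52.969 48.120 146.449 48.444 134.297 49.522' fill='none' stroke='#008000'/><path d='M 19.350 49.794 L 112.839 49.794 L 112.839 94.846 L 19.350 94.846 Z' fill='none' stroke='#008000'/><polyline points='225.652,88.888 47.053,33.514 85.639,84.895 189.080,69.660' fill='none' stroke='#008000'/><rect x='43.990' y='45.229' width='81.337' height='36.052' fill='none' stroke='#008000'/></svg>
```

; LightBurn 1.5.06
; GRBL device profile, absolute coords
G21
G90
G00 X20.793 Y80.580
M3 S521
G01 X116.053 Y80.580 F2235
G01 X116.053 Y69.495
G01 X20.793 Y69.495
G01 X20.793 Y80.580
M5
G00 X178.469 Y10.665
M3 S802
G01 X91.118 Y102.016 F733
M5
G00 X20.044 Y10.689
M3 S802
G01 X5.539 Y100.195 F733
G01 X9.553 Y15.015
G01 X163.990 Y69.323
G01 X192.142 Y20.619
G01 X214.207 Y35.430
M5
G00 X76.687 Y69.695
M3 S802
G01 X72.851 Y68.359 F733
G01 X77.391 Y67.316
G01 X87.696 Y66.514
G01 X101.155 Y65.900
G01 X115.155 Y65.423
G01 X127.087 Y65.031
G01 X134.338 Y64.673
G01 X134.297 Y64.295
M5
G00 X19.350 Y64.023
M3 S802
G01 X112.839 Y64.023 F733
G01 X112.839 Y18.971
G01 X19.350 Y18.971
G01 X19.350 Y64.023
M5
G00 X225.652 Y24.929
M3 S802
G01 X47.053 Y80.303 F733
G01 X85.639 Y28.922
G01 X189.080 Y44.157
M5
G00 X43.990 Y68.588
M3 S802
G01 X125.327 Y68.588 F733
G01 X125.327 Y32.536
G01 X43.990 Y32.536
G01 X43.990 Y68.588
M5
G00 X0.000 Y0.000

Since the viewBox matches the mm dimensions, user units are millimetres directly. The only transform is the Y-flip y_m = 113.817 − y_svg.

Shape 1 is a rectangle drawn with `<polygon>`. Its stroke #ff8800 means score at S521, F2235. After flipping Y the toolpath is (20.793,80.580) → (116.053,80.580) → (116.053,69.495) → (20.793,69.495) → (20.793,80.580), returning to the start.

Shape 2 is a line segment drawn with `<polyline>`. Its stroke #008000 means cut at S802, F733. After flipping Y the toolpath is (178.469,10.665) → (91.118,102.016).

Shape 3 is a open polyline drawn with `<polyline>`. Its stroke #008000 means cut at S802, F733. After flipping Y the toolpath is (20.044,10.689) → (5.539,100.195) → (9.553,15.015) → (163.990,69.323) → (192.142,20.619) → (214.207,35.430).

Shape 4 is a cubic bezier drawn with `<path>`. Its stroke #008000 means cut at S802, F733. After flipping Y the toolpath is (76.687,69.695) → (72.851,68.359) → (77.391,67.316) → (87.696,66.514) → (101.155,65.900) → (115.155,65.423) → (127.087,65.031) → (134.338,64.673) → (134.297,64.295).

Shape 5 is a rectangle drawn with `<path>`. Its stroke #008000 means cut at S802, F733. After flipping Y the toolpath is (19.350,64.023) → (112.839,64.023) → (112.839,18.971) → (19.350,18.971) → (19.350,64.023), returning to the start.

Shape 6 is a open polyline drawn with `<polyline>`. Its stroke #008000 means cut at S802, F733. After flipping Y the toolpath is (225.652,24.929) → (47.053,80.303) → (85.639,28.922) → (189.080,44.157).

Shape 7 is a rectangle drawn with `<rect>`. Its stroke #008000 means cut at S802, F733. After flipping Y the toolpath is (43.990,68.588) → (125.327,68.588) → (125.327,32.536) → (43.990,32.536) → (43.990,68.588), returning to the start.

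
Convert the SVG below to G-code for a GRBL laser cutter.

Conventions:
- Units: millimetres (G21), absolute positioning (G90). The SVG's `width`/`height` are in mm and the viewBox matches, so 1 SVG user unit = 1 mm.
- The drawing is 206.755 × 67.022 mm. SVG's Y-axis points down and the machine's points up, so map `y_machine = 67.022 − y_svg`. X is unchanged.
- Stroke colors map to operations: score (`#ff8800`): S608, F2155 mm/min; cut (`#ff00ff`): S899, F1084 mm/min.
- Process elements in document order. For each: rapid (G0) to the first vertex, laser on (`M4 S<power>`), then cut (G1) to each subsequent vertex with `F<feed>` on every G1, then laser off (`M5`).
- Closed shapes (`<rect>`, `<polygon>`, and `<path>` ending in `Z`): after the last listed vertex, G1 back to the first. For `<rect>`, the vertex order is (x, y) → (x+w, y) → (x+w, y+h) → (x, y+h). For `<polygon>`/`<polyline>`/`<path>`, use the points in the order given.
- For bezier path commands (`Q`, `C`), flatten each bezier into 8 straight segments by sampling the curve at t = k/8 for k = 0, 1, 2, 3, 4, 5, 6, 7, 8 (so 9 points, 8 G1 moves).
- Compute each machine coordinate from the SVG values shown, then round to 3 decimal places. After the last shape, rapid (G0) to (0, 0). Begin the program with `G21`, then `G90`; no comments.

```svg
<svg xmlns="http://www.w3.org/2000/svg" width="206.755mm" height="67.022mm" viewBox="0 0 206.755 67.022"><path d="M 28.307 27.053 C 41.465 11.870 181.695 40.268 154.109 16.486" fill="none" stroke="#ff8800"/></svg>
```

G21
G90
G0 X28.307 Y39.969
M4 S608
G1 X38.622 Y43.807 F2155
G1 X57.394 Y44.681 F2155
G1 X81.168 Y43.714 F2155
G1 X106.487 Y42.028 F2155
G1 X129.897 Y40.745 F2155
G1 X147.941 Y40.987 F2155
G1 X157.163 Y43.877 F2155
G1 X154.109 Y50.536 F2155
M5
G0 X0.000 Y0.000

Since the viewBox matches the mm dimensions, user units are millimetres directly. The only transform is the Y-flip y_m = 67.022 − y_svg.

Shape 1 is a cubic bezier drawn with `<path>`. Its stroke #ff8800 means score at S608, F2155. After flipping Y the toolpath is (28.307,39.969) → (38.622,43.807) → (57.394,44.681) → (81.168,43.714) → (106.487,42.028) → (129.897,40.745) → (147.941,40.987) → (157.163,43.877) → (154.109,50.536).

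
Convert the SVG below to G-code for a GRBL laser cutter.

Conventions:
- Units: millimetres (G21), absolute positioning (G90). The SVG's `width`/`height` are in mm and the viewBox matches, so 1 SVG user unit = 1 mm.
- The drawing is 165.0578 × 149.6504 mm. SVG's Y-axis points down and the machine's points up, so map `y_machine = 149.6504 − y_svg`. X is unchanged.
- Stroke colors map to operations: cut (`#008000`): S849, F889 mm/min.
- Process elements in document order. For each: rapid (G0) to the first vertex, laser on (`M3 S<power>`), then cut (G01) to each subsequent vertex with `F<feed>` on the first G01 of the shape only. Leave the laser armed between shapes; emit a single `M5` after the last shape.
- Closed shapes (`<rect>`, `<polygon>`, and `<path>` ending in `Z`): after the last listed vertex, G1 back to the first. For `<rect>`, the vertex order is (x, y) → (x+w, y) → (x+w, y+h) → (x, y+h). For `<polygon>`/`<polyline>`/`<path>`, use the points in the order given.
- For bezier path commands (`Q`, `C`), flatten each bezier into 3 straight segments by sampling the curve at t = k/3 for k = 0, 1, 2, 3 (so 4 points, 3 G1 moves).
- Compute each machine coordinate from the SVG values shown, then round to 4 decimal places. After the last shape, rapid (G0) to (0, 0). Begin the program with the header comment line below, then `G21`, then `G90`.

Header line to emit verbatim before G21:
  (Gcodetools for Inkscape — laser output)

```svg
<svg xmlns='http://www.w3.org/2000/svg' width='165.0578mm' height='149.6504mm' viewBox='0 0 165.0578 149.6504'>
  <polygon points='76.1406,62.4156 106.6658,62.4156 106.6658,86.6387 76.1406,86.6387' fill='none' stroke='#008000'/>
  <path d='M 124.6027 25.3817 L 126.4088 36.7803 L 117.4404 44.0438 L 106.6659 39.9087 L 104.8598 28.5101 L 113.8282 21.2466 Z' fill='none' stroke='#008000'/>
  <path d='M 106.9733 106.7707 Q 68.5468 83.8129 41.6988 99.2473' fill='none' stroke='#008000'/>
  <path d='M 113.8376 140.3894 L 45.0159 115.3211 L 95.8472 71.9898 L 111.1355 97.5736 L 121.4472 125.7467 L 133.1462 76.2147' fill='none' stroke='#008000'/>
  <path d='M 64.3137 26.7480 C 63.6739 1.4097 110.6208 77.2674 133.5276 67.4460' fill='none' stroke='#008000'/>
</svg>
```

1 u = 1 mm; y_m = 149.6504 − y.

[1] `<polygon>` rectangle, #008000→cut S849 F889: (76.1406,87.2348) → (106.6658,87.2348) → (106.6658,63.0117) → (76.1406,63.0117) → (76.1406,87.2348) (closed)

[2] `<path>` regular polygon, #008000→cut S849 F889: (124.6027,124.2687) → (126.4088,112.8701) → (117.4404,105.6066) → (106.6659,109.7417) → (104.8598,121.1403) → (113.8282,128.4038) → (124.6027,124.2687) (closed)

[3] `<path>` quadratic bezier, #008000→cut S849 F889: (106.9733,42.8797) → (82.6421,53.9191) → (60.8840,56.4269) → (41.6988,50.4031)

[4] `<path>` open polyline, #008000→cut S849 F889: (113.8376,9.2610) → (45.0159,34.3293) → (95.8472,77.6606) → (111.1355,52.0768) → (121.4472,23.9037) → (133.1462,73.4357)

[5] `<path>` cubic bezier, #008000→cut S849 F889: (64.3137,122.9024) → (76.8833,121.4300) → (105.2603,94.0214) → (133.5276,82.2044)

(Gcodetools for Inkscape — laser output)
G21
G90
G0 X76.1406 Y87.2348
M3 S849
G01 X106.6658 Y87.2348 F889
G01 X106.6658 Y63.0117
G01 X76.1406 Y63.0117
G01 X76.1406 Y87.2348
G0 X124.6027 Y124.2687
M3 S849
G01 X126.4088 Y112.8701 F889
G01 X117.4404 Y105.6066
G01 X106.6659 Y109.7417
G01 X104.8598 Y121.1403
G01 X113.8282 Y128.4038
G01 X124.6027 Y124.2687
G0 X106.9733 Y42.8797
M3 S849
G01 X82.6421 Y53.9191 F889
G01 X60.8840 Y56.4269
G01 X41.6988 Y50.4031
G0 X113.8376 Y9.2610
M3 S849
G01 X45.0159 Y34.3293 F889
G01 X95.8472 Y77.6606
G01 X111.1355 Y52.0768
G01 X121.4472 Y23.9037
G01 X133.1462 Y73.4357
G0 X64.3137 Y122.9024
M3 S849
G01 X76.8833 Y121.4300 F889
G01 X105.2603 Y94.0214
G01 X133.5276 Y82.2044
M5
G0 X0.0000 Y0.0000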